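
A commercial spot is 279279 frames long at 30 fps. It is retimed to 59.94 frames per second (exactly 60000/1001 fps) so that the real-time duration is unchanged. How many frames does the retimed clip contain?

558000 frames

Target frames = source frames × (target rate / source rate) = 279279 × (60000/1001)/(30) = 279279 × 2000/1001 = 558000.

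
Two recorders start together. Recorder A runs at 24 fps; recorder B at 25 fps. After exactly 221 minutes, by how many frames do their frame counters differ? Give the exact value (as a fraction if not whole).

13260 frames

221 min = 13260 s.
A emits 24 × 13260 = 318240 frames; B emits 25 × 13260 = 331500.
Difference = 13260 frames; B is ahead of A.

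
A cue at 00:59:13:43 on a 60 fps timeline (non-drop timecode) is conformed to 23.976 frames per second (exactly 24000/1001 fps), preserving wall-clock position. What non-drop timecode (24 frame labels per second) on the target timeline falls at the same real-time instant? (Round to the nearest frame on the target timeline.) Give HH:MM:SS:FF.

Source frame index: (0×3600 + 59×60 + 13) × 60 + 43 = 213223.
Real time: 213223 / (60) = 213223/60 s.
Target frame: (213223/60) × (24000/1001) = 85289200/1001 ≈ 85203.996 → 85204.
At 24 labels/s: frame 85204 → 00:59:10:04.

00:59:10:04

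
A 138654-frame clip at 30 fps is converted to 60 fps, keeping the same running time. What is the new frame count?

Target frames = source frames × (target rate / source rate) = 138654 × (60)/(30) = 138654 × 2 = 277308.

277308 frames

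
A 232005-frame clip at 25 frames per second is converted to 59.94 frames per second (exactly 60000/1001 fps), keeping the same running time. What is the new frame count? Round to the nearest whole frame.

Frames at target rate = 232005 × (60000/1001) / (25) = 556812000/1001 ≈ 556255.744.
Nearest whole frame: 556256.

556256 frames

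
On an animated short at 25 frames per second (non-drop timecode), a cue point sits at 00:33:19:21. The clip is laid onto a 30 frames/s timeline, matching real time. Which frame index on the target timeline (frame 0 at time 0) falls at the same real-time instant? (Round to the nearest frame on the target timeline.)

frame 59995

Source frame index: (0×3600 + 33×60 + 19) × 25 + 21 = 49996.
Real time: 49996 / (25) = 49996/25 s.
Target frame: (49996/25) × (30) = 299976/5 ≈ 59995.200 → 59995.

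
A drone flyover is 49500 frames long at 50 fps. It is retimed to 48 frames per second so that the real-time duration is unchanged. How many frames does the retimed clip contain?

47520 frames

Target frames = source frames × (target rate / source rate) = 49500 × (48)/(50) = 49500 × 24/25 = 47520.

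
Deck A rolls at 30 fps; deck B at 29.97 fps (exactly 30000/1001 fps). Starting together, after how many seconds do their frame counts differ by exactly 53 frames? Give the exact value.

The gap grows by |30000/1001 − 30| = 30/1001 frames per second.
Time for a 53-frame gap: 53 ÷ (30/1001) = 53053/30 s.

53053/30 seconds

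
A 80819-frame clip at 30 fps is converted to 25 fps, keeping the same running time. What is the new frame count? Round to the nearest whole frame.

67349 frames

Frames at target rate = 80819 × (25) / (30) = 404095/6 ≈ 67349.167.
Nearest whole frame: 67349.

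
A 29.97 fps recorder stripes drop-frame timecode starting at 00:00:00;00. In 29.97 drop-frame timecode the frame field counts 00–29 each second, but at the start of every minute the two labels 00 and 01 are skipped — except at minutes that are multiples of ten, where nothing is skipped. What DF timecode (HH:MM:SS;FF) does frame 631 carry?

Each 10-minute DF block holds 10 × 60 × 30 − 9 × 2 = 17982 frames. 631 ÷ 17982 → 0 full blocks, remainder 631.
Within the partial block the first minute is 1800 frames and each further minute 1798, so 0 further minute boundaries passed. Total skipped labels = 18 × 0 + 2 × 0 = 0.
Non-drop label index = 631 + 0 = 631; at 30 labels/s that is 00:00:21:01, i.e. DF 00:00:21;01.

00:00:21;01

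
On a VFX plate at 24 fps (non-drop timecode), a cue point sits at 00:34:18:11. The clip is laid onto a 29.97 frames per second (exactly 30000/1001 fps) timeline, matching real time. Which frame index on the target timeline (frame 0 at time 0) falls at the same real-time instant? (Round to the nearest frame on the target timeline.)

frame 61692

Source frame index: (0×3600 + 34×60 + 18) × 24 + 11 = 49403.
Real time: 49403 / (24) = 49403/24 s.
Target frame: (49403/24) × (30000/1001) = 61753750/1001 ≈ 61692.058 → 61692.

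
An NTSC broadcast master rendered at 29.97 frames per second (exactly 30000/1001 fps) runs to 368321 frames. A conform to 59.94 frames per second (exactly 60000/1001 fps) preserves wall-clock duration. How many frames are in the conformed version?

Target frames = source frames × (target rate / source rate) = 368321 × (60000/1001)/(30000/1001) = 368321 × 2 = 736642.

736642 frames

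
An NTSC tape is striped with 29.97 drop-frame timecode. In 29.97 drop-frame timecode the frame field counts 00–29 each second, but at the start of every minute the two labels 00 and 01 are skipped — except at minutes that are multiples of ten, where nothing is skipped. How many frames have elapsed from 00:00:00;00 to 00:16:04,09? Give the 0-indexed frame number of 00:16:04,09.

Complete 10-minute blocks: 1, each 17982 frames → 17982.
Remaining 6 whole minutes in the current block: 1800 + 5 × 1798 = 10790 frames.
Within the current minute: 4 × 30 + 9 − 2 = 127 (labels ;00/;01 skipped at this minute). Total = 17982 + 10790 + 127 = 28899.

28899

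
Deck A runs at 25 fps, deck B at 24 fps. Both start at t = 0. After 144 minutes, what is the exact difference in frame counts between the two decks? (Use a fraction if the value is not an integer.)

144 min = 8640 s.
A emits 25 × 8640 = 216000 frames; B emits 24 × 8640 = 207360.
Difference = 8640 frames; B is behind A.

8640 frames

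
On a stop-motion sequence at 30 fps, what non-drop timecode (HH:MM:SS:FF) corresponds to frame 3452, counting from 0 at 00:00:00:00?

00:01:55:02

3452 ÷ 30 = 115 full seconds, remainder 2 frames.
115 s = 0 h 1 min 55 s.
Timecode: 00:01:55:02.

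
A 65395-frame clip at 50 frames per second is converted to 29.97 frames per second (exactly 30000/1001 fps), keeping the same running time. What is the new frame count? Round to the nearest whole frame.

39198 frames

Frames at target rate = 65395 × (30000/1001) / (50) = 3567000/91 ≈ 39197.802.
Nearest whole frame: 39198.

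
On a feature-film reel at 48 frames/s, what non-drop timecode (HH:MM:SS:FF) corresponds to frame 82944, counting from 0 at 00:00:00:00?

82944 ÷ 48 = 1728 full seconds, remainder 0 frames.
1728 s = 0 h 28 min 48 s.
Timecode: 00:28:48:00.

00:28:48:00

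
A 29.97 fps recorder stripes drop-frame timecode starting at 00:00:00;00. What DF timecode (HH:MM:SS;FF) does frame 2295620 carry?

Each 10-minute DF block holds 10 × 60 × 30 − 9 × 2 = 17982 frames. 2295620 ÷ 17982 → 127 full blocks, remainder 11906.
Within the partial block the first minute is 1800 frames and each further minute 1798, so 6 further minute boundaries passed. Total skipped labels = 18 × 127 + 2 × 6 = 2298.
Non-drop label index = 2295620 + 2298 = 2297918; at 30 labels/s that is 21:16:37:08, i.e. DF 21:16:37;08.

21:16:37;08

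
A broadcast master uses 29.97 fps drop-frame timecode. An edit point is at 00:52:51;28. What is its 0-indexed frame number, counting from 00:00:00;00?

As if non-drop at 30 labels/s: (0 × 3600 + 52 × 60 + 51) × 30 + 28 = 95158.
Minute boundaries passed: 52; those not divisible by 10: 52 − 5 = 47; dropped labels = 2 × 47 = 94.
Actual frame index = 95158 − 94 = 95064.

95064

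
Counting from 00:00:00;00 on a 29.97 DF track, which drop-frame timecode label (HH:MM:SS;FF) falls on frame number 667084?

Each 10-minute DF block holds 10 × 60 × 30 − 9 × 2 = 17982 frames. 667084 ÷ 17982 → 37 full blocks, remainder 1750.
Within the partial block the first minute is 1800 frames and each further minute 1798, so 0 further minute boundaries passed. Total skipped labels = 18 × 37 + 2 × 0 = 666.
Non-drop label index = 667084 + 666 = 667750; at 30 labels/s that is 06:10:58:10, i.e. DF 06:10:58;10.

06:10:58;10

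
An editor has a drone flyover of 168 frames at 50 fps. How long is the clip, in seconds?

3.36 seconds

Running time = 168 / (50) = 3.36 s.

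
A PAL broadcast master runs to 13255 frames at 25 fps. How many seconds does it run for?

Running time = 13255 / (25) = 530.2 s.

530.2 seconds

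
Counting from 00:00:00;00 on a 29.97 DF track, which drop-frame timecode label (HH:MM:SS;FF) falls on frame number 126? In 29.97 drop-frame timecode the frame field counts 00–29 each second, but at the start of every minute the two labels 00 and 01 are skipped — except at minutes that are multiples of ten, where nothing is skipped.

00:00:04;06

Each 10-minute DF block holds 10 × 60 × 30 − 9 × 2 = 17982 frames. 126 ÷ 17982 → 0 full blocks, remainder 126.
Within the partial block the first minute is 1800 frames and each further minute 1798, so 0 further minute boundaries passed. Total skipped labels = 18 × 0 + 2 × 0 = 0.
Non-drop label index = 126 + 0 = 126; at 30 labels/s that is 00:00:04:06, i.e. DF 00:00:04;06.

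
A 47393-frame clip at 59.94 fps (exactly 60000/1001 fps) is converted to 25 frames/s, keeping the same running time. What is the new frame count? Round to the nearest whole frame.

19767 frames

Frames at target rate = 47393 × (25) / (60000/1001) = 47440393/2400 ≈ 19766.830.
Nearest whole frame: 19767.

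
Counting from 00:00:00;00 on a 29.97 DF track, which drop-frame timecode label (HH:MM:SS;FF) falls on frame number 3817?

00:02:07;11

Each 10-minute DF block holds 10 × 60 × 30 − 9 × 2 = 17982 frames. 3817 ÷ 17982 → 0 full blocks, remainder 3817.
Within the partial block the first minute is 1800 frames and each further minute 1798, so 2 further minute boundaries passed. Total skipped labels = 18 × 0 + 2 × 2 = 4.
Non-drop label index = 3817 + 4 = 3821; at 30 labels/s that is 00:02:07:11, i.e. DF 00:02:07;11.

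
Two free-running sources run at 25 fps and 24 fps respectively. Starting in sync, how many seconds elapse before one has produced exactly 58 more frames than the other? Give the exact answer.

58 seconds

The gap grows by |24 − 25| = 1 frame per second.
Time for a 58-frame gap: 58 ÷ (1) = 58 s.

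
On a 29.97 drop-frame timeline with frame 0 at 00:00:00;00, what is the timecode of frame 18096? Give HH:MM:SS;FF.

00:10:03;24

Each 10-minute DF block holds 10 × 60 × 30 − 9 × 2 = 17982 frames. 18096 ÷ 17982 → 1 full block, remainder 114.
Within the partial block the first minute is 1800 frames and each further minute 1798, so 0 further minute boundaries passed. Total skipped labels = 18 × 1 + 2 × 0 = 18.
Non-drop label index = 18096 + 18 = 18114; at 30 labels/s that is 00:10:03:24, i.e. DF 00:10:03;24.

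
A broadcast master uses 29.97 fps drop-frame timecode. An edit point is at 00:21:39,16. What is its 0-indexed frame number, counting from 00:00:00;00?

38948

Complete 10-minute blocks: 2, each 17982 frames → 35964.
Remaining 1 whole minute in the current block: 1800 + 0 × 1798 = 1800 frames.
Within the current minute: 39 × 30 + 16 − 2 = 1184 (labels ;00/;01 skipped at this minute). Total = 35964 + 1800 + 1184 = 38948.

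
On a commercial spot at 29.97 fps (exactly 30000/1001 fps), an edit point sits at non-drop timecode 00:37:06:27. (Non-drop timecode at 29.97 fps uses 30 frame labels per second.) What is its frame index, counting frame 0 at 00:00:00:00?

66807

Total seconds to the label: (0 × 3600 + 37 × 60 + 6) = 2226.
Frame index = 2226 × 30 + 27 = 66807.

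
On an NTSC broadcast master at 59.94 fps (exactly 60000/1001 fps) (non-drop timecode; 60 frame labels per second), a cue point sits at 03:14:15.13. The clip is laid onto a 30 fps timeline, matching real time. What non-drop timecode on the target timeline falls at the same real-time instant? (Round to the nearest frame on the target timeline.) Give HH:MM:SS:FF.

03:14:26:26

Source frame index: (3×3600 + 14×60 + 15) × 60 + 13 = 699313.
Real time: 699313 / (60000/1001) = 700012313/60000 s.
Target frame: (700012313/60000) × (30) = 700012313/2000 ≈ 350006.156 → 350006.
At 30 labels/s: frame 350006 → 03:14:26:26.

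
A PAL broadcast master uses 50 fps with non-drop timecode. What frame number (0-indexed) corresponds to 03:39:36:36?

frame 658836

Total seconds to the label: (3 × 3600 + 39 × 60 + 36) = 13176.
Frame index = 13176 × 50 + 36 = 658836.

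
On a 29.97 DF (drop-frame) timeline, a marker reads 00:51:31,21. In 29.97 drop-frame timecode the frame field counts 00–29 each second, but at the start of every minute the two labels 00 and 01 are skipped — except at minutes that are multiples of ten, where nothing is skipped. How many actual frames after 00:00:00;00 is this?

92659

Complete 10-minute blocks: 5, each 17982 frames → 89910.
Remaining 1 whole minute in the current block: 1800 + 0 × 1798 = 1800 frames.
Within the current minute: 31 × 30 + 21 − 2 = 949 (labels ;00/;01 skipped at this minute). Total = 89910 + 1800 + 949 = 92659.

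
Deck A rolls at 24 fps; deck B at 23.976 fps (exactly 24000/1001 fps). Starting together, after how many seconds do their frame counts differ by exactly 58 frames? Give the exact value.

29029/12 seconds

The gap grows by |24000/1001 − 24| = 24/1001 frames per second.
Time for a 58-frame gap: 58 ÷ (24/1001) = 29029/12 s.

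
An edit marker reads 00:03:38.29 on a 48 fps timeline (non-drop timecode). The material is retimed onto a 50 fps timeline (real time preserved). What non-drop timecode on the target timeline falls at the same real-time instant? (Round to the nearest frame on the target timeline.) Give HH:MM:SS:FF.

Source frame index: (0×3600 + 3×60 + 38) × 48 + 29 = 10493.
Real time: 10493 / (48) = 10493/48 s.
Target frame: (10493/48) × (50) = 262325/24 ≈ 10930.208 → 10930.
At 50 labels/s: frame 10930 → 00:03:38:30.

00:03:38:30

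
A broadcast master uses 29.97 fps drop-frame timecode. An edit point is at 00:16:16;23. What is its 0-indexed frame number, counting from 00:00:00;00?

29273

Complete 10-minute blocks: 1, each 17982 frames → 17982.
Remaining 6 whole minutes in the current block: 1800 + 5 × 1798 = 10790 frames.
Within the current minute: 16 × 30 + 23 − 2 = 501 (labels ;00/;01 skipped at this minute). Total = 17982 + 10790 + 501 = 29273.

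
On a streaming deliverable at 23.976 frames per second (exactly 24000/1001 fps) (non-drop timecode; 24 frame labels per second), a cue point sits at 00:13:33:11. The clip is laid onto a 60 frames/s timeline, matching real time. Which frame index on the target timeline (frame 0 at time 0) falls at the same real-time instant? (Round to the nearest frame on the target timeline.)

Source frame index: (0×3600 + 13×60 + 33) × 24 + 11 = 19523.
Real time: 19523 / (24000/1001) = 19542523/24000 s.
Target frame: (19542523/24000) × (60) = 19542523/400 ≈ 48856.308 → 48856.

frame 48856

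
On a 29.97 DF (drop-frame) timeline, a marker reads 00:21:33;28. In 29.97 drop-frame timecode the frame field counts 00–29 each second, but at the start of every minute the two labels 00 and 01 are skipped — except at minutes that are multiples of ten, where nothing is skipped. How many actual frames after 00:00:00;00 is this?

Complete 10-minute blocks: 2, each 17982 frames → 35964.
Remaining 1 whole minute in the current block: 1800 + 0 × 1798 = 1800 frames.
Within the current minute: 33 × 30 + 28 − 2 = 1016 (labels ;00/;01 skipped at this minute). Total = 35964 + 1800 + 1016 = 38780.

38780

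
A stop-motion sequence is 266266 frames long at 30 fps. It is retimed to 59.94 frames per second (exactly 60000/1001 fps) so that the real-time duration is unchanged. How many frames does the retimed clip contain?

532000 frames

Target frames = source frames × (target rate / source rate) = 266266 × (60000/1001)/(30) = 266266 × 2000/1001 = 532000.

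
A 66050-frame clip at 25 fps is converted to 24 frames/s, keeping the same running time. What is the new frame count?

63408 frames

Target frames = source frames × (target rate / source rate) = 66050 × (24)/(25) = 66050 × 24/25 = 63408.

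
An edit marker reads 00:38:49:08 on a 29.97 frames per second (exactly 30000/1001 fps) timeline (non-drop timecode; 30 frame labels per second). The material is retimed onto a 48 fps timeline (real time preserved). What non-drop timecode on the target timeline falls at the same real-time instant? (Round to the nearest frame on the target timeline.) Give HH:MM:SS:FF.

Source frame index: (0×3600 + 38×60 + 49) × 30 + 8 = 69878.
Real time: 69878 / (30000/1001) = 34973939/15000 s.
Target frame: (34973939/15000) × (48) = 69947878/625 ≈ 111916.605 → 111917.
At 48 labels/s: frame 111917 → 00:38:51:29.

00:38:51:29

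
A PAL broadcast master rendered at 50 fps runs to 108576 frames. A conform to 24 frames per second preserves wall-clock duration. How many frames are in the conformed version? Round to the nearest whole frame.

Frames at target rate = 108576 × (24) / (50) = 1302912/25 ≈ 52116.480.
Nearest whole frame: 52116.

52116 frames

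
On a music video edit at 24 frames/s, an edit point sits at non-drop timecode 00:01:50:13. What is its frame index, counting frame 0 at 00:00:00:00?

Total seconds to the label: (0 × 3600 + 1 × 60 + 50) = 110.
Frame index = 110 × 24 + 13 = 2653.

2653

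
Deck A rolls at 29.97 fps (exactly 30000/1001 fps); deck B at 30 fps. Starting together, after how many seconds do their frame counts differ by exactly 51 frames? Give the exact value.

1701.7 seconds

The gap grows by |30 − 30000/1001| = 30/1001 frames per second.
Time for a 51-frame gap: 51 ÷ (30/1001) = 1701.7 s.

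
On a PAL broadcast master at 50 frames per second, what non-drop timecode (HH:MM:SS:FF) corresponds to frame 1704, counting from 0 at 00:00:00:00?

1704 ÷ 50 = 34 full seconds, remainder 4 frames.
34 s = 0 h 0 min 34 s.
Timecode: 00:00:34:04.

00:00:34:04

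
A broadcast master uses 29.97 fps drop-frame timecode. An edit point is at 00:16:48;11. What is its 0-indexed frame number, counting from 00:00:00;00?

Complete 10-minute blocks: 1, each 17982 frames → 17982.
Remaining 6 whole minutes in the current block: 1800 + 5 × 1798 = 10790 frames.
Within the current minute: 48 × 30 + 11 − 2 = 1449 (labels ;00/;01 skipped at this minute). Total = 17982 + 10790 + 1449 = 30221.

30221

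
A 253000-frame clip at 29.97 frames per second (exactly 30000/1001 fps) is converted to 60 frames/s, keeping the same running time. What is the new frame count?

Target frames = source frames × (target rate / source rate) = 253000 × (60)/(30000/1001) = 253000 × 1001/500 = 506506.

506506 frames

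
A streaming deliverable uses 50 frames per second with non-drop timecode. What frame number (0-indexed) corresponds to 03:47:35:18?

Total seconds to the label: (3 × 3600 + 47 × 60 + 35) = 13655.
Frame index = 13655 × 50 + 18 = 682768.

682768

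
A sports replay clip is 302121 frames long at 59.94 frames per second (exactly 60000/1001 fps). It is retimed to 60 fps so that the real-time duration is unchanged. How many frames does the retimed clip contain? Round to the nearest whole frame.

302423 frames

Frames at target rate = 302121 × (60) / (60000/1001) = 302423121/1000 ≈ 302423.121.
Nearest whole frame: 302423.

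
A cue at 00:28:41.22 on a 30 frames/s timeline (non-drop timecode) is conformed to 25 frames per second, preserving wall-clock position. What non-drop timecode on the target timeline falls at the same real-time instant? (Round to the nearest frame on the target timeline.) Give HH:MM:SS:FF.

00:28:41:18

Source frame index: (0×3600 + 28×60 + 41) × 30 + 22 = 51652.
Real time: 51652 / (30) = 25826/15 s.
Target frame: (25826/15) × (25) = 129130/3 ≈ 43043.333 → 43043.
At 25 labels/s: frame 43043 → 00:28:41:18.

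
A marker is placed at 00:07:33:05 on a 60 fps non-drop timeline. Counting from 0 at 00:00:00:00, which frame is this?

Total seconds to the label: (0 × 3600 + 7 × 60 + 33) = 453.
Frame index = 453 × 60 + 5 = 27185.

frame 27185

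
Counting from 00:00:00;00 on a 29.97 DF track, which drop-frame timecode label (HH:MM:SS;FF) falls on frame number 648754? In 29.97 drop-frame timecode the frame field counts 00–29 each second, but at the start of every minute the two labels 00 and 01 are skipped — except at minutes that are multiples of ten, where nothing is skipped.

06:00:46;22

Each 10-minute DF block holds 10 × 60 × 30 − 9 × 2 = 17982 frames. 648754 ÷ 17982 → 36 full blocks, remainder 1402.
Within the partial block the first minute is 1800 frames and each further minute 1798, so 0 further minute boundaries passed. Total skipped labels = 18 × 36 + 2 × 0 = 648.
Non-drop label index = 648754 + 648 = 649402; at 30 labels/s that is 06:00:46:22, i.e. DF 06:00:46;22.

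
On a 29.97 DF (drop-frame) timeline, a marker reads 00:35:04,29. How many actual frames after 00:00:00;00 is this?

63085

Complete 10-minute blocks: 3, each 17982 frames → 53946.
Remaining 5 whole minutes in the current block: 1800 + 4 × 1798 = 8992 frames.
Within the current minute: 4 × 30 + 29 − 2 = 147 (labels ;00/;01 skipped at this minute). Total = 53946 + 8992 + 147 = 63085.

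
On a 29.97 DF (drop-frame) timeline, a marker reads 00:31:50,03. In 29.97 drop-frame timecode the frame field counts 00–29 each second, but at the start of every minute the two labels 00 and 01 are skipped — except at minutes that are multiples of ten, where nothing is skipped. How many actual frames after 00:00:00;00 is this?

Complete 10-minute blocks: 3, each 17982 frames → 53946.
Remaining 1 whole minute in the current block: 1800 + 0 × 1798 = 1800 frames.
Within the current minute: 50 × 30 + 3 − 2 = 1501 (labels ;00/;01 skipped at this minute). Total = 53946 + 1800 + 1501 = 57247.

57247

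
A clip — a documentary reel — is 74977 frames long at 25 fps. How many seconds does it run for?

Running time = 74977 / (25) = 2999.08 s.

2999.08 seconds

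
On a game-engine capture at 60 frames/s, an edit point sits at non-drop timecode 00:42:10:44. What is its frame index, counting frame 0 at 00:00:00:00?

Total seconds to the label: (0 × 3600 + 42 × 60 + 10) = 2530.
Frame index = 2530 × 60 + 44 = 151844.

frame 151844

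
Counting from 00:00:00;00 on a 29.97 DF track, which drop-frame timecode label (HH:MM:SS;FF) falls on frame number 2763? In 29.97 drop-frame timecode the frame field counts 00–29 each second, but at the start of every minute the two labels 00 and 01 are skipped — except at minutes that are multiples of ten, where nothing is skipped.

00:01:32;05

Ten DF minutes hold 17982 frames, so frame 2763 lies in block 0 (frames 0–17981) with 2763 frames into that block.
The block's first minute is 1800 frames and the rest 1798 each; 2763 frames reaches minute 1, so 0 × 18 + 1 × 2 = 2 labels have been skipped so far.
Adding those back, label number 2763 + 2 = 2765 at 30 labels/s is 92 s + 5 f = 0 h 1 min 32 s frame 5, i.e. 00:01:32;05.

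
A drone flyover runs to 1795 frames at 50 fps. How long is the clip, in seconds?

35.9 seconds

Running time = 1795 / (50) = 35.9 s.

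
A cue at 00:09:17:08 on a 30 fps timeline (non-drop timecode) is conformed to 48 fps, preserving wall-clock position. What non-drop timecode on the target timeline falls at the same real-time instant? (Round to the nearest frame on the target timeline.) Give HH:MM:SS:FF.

00:09:17:13

Source frame index: (0×3600 + 9×60 + 17) × 30 + 8 = 16718.
Real time: 16718 / (30) = 8359/15 s.
Target frame: (8359/15) × (48) = 133744/5 ≈ 26748.800 → 26749.
At 48 labels/s: frame 26749 → 00:09:17:13.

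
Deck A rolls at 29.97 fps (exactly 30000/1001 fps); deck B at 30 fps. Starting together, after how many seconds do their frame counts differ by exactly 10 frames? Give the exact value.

1001/3 seconds

The gap grows by |30 − 30000/1001| = 30/1001 frames per second.
Time for a 10-frame gap: 10 ÷ (30/1001) = 1001/3 s.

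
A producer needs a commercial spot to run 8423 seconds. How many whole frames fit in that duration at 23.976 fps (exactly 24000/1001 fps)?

Frames = 8423 × 24000/1001 = 202152000/1001 ≈ 201950.0500.
Complete frames: 201950.

201950 frames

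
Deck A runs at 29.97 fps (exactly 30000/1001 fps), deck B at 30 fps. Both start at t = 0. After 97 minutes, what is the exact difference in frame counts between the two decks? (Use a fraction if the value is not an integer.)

174600/1001 frames

97 min = 5820 s.
A emits 30000/1001 × 5820 = 174600000/1001 frames; B emits 30 × 5820 = 174600.
Difference = 174600/1001 frames (≈ 174.4256); B is ahead of A.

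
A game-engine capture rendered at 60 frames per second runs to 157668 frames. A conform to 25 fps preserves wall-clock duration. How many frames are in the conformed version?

65695 frames

Target frames = source frames × (target rate / source rate) = 157668 × (25)/(60) = 157668 × 5/12 = 65695.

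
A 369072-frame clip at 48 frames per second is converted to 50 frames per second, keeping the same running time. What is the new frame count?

384450 frames

Target frames = source frames × (target rate / source rate) = 369072 × (50)/(48) = 369072 × 25/24 = 384450.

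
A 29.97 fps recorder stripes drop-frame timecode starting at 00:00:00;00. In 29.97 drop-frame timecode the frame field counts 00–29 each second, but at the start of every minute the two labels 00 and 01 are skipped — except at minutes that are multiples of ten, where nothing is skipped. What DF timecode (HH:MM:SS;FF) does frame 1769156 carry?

16:23:50;26

Ten DF minutes hold 17982 frames, so frame 1769156 lies in block 98 (frames 1762236–1780217) with 6920 frames into that block.
The block's first minute is 1800 frames and the rest 1798 each; 6920 frames reaches minute 3, so 98 × 18 + 3 × 2 = 1770 labels have been skipped so far.
Adding those back, label number 1769156 + 1770 = 1770926 at 30 labels/s is 59030 s + 26 f = 16 h 23 min 50 s frame 26, i.e. 16:23:50;26.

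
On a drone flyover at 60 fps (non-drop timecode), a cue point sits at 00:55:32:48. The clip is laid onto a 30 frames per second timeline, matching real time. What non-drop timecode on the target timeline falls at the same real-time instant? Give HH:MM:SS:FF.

Source frame index: (0×3600 + 55×60 + 32) × 60 + 48 = 199968.
Real time: 199968 / (60) = 16664/5 s.
Target frame: (16664/5) × (30) = 99984.
At 30 labels/s: frame 99984 → 00:55:32:24.

00:55:32:24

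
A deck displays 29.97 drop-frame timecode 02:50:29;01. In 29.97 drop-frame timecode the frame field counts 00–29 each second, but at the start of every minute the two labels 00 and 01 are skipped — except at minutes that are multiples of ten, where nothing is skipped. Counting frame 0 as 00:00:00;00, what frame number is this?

Complete 10-minute blocks: 17, each 17982 frames → 305694.
Remaining 0 whole minutes in the current block: 0 frames.
Within the current minute: 29 × 30 + 1 = 871. Total = 305694 + 0 + 871 = 306565.

306565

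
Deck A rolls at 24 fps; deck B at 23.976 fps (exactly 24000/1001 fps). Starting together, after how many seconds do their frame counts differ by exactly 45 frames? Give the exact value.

1876.875 seconds

The gap grows by |24000/1001 − 24| = 24/1001 frames per second.
Time for a 45-frame gap: 45 ÷ (24/1001) = 1876.875 s.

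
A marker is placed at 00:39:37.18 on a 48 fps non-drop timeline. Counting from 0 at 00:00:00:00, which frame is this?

Total seconds to the label: (0 × 3600 + 39 × 60 + 37) = 2377.
Frame index = 2377 × 48 + 18 = 114114.

frame 114114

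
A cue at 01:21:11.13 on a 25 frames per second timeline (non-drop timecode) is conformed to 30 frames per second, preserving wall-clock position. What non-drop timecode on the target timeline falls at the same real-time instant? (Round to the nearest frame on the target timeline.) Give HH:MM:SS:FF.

01:21:11:16

Source frame index: (1×3600 + 21×60 + 11) × 25 + 13 = 121788.
Real time: 121788 / (25) = 121788/25 s.
Target frame: (121788/25) × (30) = 730728/5 ≈ 146145.600 → 146146.
At 30 labels/s: frame 146146 → 01:21:11:16.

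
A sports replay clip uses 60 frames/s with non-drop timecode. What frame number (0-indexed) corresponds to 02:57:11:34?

Total seconds to the label: (2 × 3600 + 57 × 60 + 11) = 10631.
Frame index = 10631 × 60 + 34 = 637894.

637894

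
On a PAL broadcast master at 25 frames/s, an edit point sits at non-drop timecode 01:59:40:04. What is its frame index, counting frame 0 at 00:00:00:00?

Total seconds to the label: (1 × 3600 + 59 × 60 + 40) = 7180.
Frame index = 7180 × 25 + 4 = 179504.

frame 179504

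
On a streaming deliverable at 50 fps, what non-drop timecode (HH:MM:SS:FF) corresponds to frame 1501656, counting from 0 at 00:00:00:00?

08:20:33:06

1501656 ÷ 50 = 30033 full seconds, remainder 6 frames.
30033 s = 8 h 20 min 33 s.
Timecode: 08:20:33:06.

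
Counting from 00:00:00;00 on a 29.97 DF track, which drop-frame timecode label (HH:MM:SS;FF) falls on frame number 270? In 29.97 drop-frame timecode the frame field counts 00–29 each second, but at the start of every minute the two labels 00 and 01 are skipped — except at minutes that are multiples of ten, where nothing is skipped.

Ten DF minutes hold 17982 frames, so frame 270 lies in block 0 (frames 0–17981) with 270 frames into that block.
The block's first minute is 1800 frames and the rest 1798 each; 270 frames reaches minute 0, so 0 × 18 + 0 × 2 = 0 labels have been skipped so far.
Adding those back, label number 270 + 0 = 270 at 30 labels/s is 9 s + 0 f = 0 h 0 min 9 s frame 0, i.e. 00:00:09;00.

00:00:09;00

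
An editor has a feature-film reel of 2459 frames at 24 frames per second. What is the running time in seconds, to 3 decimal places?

102.458 seconds

Running time = 2459 × 1/24 = 2459/24 s ≈ 102.458 s.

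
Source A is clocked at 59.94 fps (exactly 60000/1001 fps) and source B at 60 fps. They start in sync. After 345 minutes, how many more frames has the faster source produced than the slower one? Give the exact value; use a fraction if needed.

1242000/1001 frames

345 min = 20700 s.
A emits 60000/1001 × 20700 = 1242000000/1001 frames; B emits 60 × 20700 = 1242000.
Difference = 1242000/1001 frames (≈ 1240.7592); B is ahead of A.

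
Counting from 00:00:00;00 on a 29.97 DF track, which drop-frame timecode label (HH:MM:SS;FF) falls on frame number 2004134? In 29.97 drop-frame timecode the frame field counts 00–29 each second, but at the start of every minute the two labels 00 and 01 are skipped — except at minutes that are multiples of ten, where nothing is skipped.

18:34:31;10

Each 10-minute DF block holds 10 × 60 × 30 − 9 × 2 = 17982 frames. 2004134 ÷ 17982 → 111 full blocks, remainder 8132.
Within the partial block the first minute is 1800 frames and each further minute 1798, so 4 further minute boundaries passed. Total skipped labels = 18 × 111 + 2 × 4 = 2006.
Non-drop label index = 2004134 + 2006 = 2006140; at 30 labels/s that is 18:34:31:10, i.e. DF 18:34:31;10.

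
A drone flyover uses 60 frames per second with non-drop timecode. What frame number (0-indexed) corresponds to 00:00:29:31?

Total seconds to the label: (0 × 3600 + 0 × 60 + 29) = 29.
Frame index = 29 × 60 + 31 = 1771.

1771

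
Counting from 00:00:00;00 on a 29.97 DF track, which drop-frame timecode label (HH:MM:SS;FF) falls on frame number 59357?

00:33:00;17

Ten DF minutes hold 17982 frames, so frame 59357 lies in block 3 (frames 53946–71927) with 5411 frames into that block.
The block's first minute is 1800 frames and the rest 1798 each; 5411 frames reaches minute 3, so 3 × 18 + 3 × 2 = 60 labels have been skipped so far.
Adding those back, label number 59357 + 60 = 59417 at 30 labels/s is 1980 s + 17 f = 0 h 33 min 0 s frame 17, i.e. 00:33:00;17.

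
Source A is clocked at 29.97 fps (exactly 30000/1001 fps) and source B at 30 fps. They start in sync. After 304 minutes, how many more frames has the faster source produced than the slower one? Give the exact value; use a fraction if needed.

547200/1001 frames

304 min = 18240 s.
A emits 30000/1001 × 18240 = 547200000/1001 frames; B emits 30 × 18240 = 547200.
Difference = 547200/1001 frames (≈ 546.6533); B is ahead of A.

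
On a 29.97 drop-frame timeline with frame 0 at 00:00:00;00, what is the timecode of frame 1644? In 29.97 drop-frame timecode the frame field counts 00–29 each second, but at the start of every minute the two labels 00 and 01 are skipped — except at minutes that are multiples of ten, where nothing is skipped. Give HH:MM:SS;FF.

Ten DF minutes hold 17982 frames, so frame 1644 lies in block 0 (frames 0–17981) with 1644 frames into that block.
The block's first minute is 1800 frames and the rest 1798 each; 1644 frames reaches minute 0, so 0 × 18 + 0 × 2 = 0 labels have been skipped so far.
Adding those back, label number 1644 + 0 = 1644 at 30 labels/s is 54 s + 24 f = 0 h 0 min 54 s frame 24, i.e. 00:00:54;24.

00:00:54;24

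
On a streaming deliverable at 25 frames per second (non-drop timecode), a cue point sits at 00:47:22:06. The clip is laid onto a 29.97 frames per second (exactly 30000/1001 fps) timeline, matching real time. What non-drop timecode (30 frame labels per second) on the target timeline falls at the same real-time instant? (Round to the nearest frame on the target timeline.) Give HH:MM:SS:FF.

00:47:19:12

Source frame index: (0×3600 + 47×60 + 22) × 25 + 6 = 71056.
Real time: 71056 / (25) = 71056/25 s.
Target frame: (71056/25) × (30000/1001) = 85267200/1001 ≈ 85182.018 → 85182.
At 30 labels/s: frame 85182 → 00:47:19:12.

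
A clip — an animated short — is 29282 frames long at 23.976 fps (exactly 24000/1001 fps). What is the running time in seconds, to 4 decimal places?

1221.3034 seconds

Running time = 29282 × 1001/24000 = 14655641/12000 s ≈ 1221.3034 s.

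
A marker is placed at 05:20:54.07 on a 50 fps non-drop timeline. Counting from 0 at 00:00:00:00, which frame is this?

962707

Total seconds to the label: (5 × 3600 + 20 × 60 + 54) = 19254.
Frame index = 19254 × 50 + 7 = 962707.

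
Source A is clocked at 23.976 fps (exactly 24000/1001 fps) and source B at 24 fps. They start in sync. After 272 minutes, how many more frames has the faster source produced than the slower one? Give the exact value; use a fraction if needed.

391680/1001 frames

272 min = 16320 s.
A emits 24000/1001 × 16320 = 391680000/1001 frames; B emits 24 × 16320 = 391680.
Difference = 391680/1001 frames (≈ 391.2887); B is ahead of A.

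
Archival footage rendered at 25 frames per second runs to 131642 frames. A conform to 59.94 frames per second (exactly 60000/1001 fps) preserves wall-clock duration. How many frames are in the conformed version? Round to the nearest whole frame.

Frames at target rate = 131642 × (60000/1001) / (25) = 45134400/143 ≈ 315625.175.
Nearest whole frame: 315625.

315625 frames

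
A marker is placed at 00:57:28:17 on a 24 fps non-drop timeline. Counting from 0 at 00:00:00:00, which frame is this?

82769

Total seconds to the label: (0 × 3600 + 57 × 60 + 28) = 3448.
Frame index = 3448 × 24 + 17 = 82769.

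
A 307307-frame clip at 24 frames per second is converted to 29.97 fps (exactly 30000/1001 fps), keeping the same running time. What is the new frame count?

Target frames = source frames × (target rate / source rate) = 307307 × (30000/1001)/(24) = 307307 × 1250/1001 = 383750.

383750 frames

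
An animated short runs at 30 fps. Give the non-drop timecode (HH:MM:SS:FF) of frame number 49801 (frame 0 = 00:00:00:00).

00:27:40:01

49801 ÷ 30 = 1660 full seconds, remainder 1 frame.
1660 s = 0 h 27 min 40 s.
Timecode: 00:27:40:01.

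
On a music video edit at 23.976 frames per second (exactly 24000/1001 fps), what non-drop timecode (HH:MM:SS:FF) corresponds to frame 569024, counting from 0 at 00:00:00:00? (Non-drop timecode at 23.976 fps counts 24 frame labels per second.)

06:35:09:08

569024 ÷ 24 = 23709 full seconds, remainder 8 frames.
23709 s = 6 h 35 min 9 s.
Timecode: 06:35:09:08.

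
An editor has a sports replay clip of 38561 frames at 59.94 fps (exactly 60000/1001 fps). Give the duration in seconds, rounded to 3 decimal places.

643.326 seconds

Running time = 38561 × 1001/60000 = 38599561/60000 s ≈ 643.326 s.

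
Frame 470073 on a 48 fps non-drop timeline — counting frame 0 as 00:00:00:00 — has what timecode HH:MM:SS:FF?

470073 ÷ 48 = 9793 full seconds, remainder 9 frames.
9793 s = 2 h 43 min 13 s.
Timecode: 02:43:13:09.

02:43:13:09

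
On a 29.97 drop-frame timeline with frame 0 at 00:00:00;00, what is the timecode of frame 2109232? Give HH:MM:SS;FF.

Each 10-minute DF block holds 10 × 60 × 30 − 9 × 2 = 17982 frames. 2109232 ÷ 17982 → 117 full blocks, remainder 5338.
Within the partial block the first minute is 1800 frames and each further minute 1798, so 2 further minute boundaries passed. Total skipped labels = 18 × 117 + 2 × 2 = 2110.
Non-drop label index = 2109232 + 2110 = 2111342; at 30 labels/s that is 19:32:58:02, i.e. DF 19:32:58;02.

19:32:58;02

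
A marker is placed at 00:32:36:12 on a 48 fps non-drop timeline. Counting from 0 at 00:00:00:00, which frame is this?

93900

Total seconds to the label: (0 × 3600 + 32 × 60 + 36) = 1956.
Frame index = 1956 × 48 + 12 = 93900.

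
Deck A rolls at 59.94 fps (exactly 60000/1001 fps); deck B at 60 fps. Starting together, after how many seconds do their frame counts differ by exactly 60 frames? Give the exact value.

The gap grows by |60 − 60000/1001| = 60/1001 frames per second.
Time for a 60-frame gap: 60 ÷ (60/1001) = 1001 s.

1001 seconds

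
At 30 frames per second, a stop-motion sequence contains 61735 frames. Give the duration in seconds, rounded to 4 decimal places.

Running time = 61735 × 1/30 = 12347/6 s ≈ 2057.8333 s.

2057.8333 seconds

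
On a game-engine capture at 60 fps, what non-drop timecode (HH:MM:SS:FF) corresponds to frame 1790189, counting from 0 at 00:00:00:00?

08:17:16:29

1790189 ÷ 60 = 29836 full seconds, remainder 29 frames.
29836 s = 8 h 17 min 16 s.
Timecode: 08:17:16:29.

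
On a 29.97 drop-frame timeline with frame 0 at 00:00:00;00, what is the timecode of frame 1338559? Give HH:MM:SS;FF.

Each 10-minute DF block holds 10 × 60 × 30 − 9 × 2 = 17982 frames. 1338559 ÷ 17982 → 74 full blocks, remainder 7891.
Within the partial block the first minute is 1800 frames and each further minute 1798, so 4 further minute boundaries passed. Total skipped labels = 18 × 74 + 2 × 4 = 1340.
Non-drop label index = 1338559 + 1340 = 1339899; at 30 labels/s that is 12:24:23:09, i.e. DF 12:24:23;09.

12:24:23;09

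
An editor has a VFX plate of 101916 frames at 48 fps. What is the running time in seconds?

2123.25 seconds

Running time = 101916 / (48) = 2123.25 s.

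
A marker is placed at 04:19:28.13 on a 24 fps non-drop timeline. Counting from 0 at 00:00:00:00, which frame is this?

Total seconds to the label: (4 × 3600 + 19 × 60 + 28) = 15568.
Frame index = 15568 × 24 + 13 = 373645.

frame 373645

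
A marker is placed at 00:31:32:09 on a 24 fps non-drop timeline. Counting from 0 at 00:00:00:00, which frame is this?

45417

Total seconds to the label: (0 × 3600 + 31 × 60 + 32) = 1892.
Frame index = 1892 × 24 + 9 = 45417.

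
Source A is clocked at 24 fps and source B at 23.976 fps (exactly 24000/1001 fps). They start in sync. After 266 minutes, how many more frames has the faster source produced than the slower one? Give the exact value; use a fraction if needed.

54720/143 frames

266 min = 15960 s.
A emits 24 × 15960 = 383040 frames; B emits 24000/1001 × 15960 = 54720000/143.
Difference = 54720/143 frames (≈ 382.6573); B is behind A.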